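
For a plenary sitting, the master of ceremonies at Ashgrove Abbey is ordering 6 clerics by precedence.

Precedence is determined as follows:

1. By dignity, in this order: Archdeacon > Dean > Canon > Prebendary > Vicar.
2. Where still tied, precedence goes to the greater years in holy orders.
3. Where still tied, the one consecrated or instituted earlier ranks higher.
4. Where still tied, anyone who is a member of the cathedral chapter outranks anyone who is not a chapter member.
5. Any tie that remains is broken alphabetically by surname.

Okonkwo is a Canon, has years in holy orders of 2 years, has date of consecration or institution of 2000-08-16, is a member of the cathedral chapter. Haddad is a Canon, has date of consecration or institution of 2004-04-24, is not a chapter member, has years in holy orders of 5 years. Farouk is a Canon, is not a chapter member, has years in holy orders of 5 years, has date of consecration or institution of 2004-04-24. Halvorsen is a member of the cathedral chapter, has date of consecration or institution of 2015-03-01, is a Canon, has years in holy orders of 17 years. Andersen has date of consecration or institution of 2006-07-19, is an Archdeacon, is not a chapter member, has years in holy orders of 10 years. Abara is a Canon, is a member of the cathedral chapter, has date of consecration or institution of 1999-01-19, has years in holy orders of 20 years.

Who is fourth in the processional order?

By dignity: Andersen (Archdeacon); then Abara, Halvorsen, Farouk, Haddad and Okonkwo (Canon).
Among Abara, Halvorsen, Farouk, Haddad and Okonkwo, by years in holy orders (higher first): Abara (20 years) before Halvorsen (17 years) before Farouk and Haddad (5 years) before Okonkwo (2 years).
Farouk and Haddad both have date of consecration or institution 2004-04-24, so the next rule applies.
Farouk and Haddad are each not a chapter member, so the next rule applies.
Among Farouk and Haddad, alphabetically by surname: Farouk before Haddad.
Order: Andersen, Abara, Halvorsen, Farouk, Haddad, Okonkwo.

Farouk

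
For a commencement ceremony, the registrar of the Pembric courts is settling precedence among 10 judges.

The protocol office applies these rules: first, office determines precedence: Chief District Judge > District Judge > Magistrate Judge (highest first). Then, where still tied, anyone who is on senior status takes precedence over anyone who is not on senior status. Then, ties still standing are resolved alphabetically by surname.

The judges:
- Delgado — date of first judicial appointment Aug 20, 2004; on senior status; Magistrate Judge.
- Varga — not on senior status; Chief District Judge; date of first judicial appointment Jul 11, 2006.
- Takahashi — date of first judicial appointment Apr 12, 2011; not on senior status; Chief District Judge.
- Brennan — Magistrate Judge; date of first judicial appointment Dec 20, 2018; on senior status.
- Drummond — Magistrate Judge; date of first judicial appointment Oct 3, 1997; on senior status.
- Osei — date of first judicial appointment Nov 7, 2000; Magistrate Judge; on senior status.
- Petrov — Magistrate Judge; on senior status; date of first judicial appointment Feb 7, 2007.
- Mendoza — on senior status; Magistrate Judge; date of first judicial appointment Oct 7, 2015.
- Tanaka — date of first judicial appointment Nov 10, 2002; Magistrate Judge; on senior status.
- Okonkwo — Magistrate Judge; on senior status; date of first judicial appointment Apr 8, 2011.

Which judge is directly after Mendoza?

Okonkwo

By office: Takahashi and Varga (Chief District Judge); then Brennan, Delgado, Drummond, Mendoza, Okonkwo, Osei, Petrov and Tanaka (Magistrate Judge).
Takahashi and Varga are each not on senior status, so the next rule applies.
Among Takahashi and Varga, alphabetically by surname: Takahashi before Varga.
Brennan, Delgado, Drummond, Mendoza, Okonkwo, Osei, Petrov and Tanaka are each on senior status, so the next rule applies.
Among Brennan, Delgado, Drummond, Mendoza, Okonkwo, Osei, Petrov and Tanaka, alphabetically by surname: Brennan before Delgado before Drummond before Mendoza before Okonkwo before Osei before Petrov before Tanaka.
Order: Takahashi, Varga, Brennan, Delgado, Drummond, Mendoza, Okonkwo, Osei, Petrov, Tanaka.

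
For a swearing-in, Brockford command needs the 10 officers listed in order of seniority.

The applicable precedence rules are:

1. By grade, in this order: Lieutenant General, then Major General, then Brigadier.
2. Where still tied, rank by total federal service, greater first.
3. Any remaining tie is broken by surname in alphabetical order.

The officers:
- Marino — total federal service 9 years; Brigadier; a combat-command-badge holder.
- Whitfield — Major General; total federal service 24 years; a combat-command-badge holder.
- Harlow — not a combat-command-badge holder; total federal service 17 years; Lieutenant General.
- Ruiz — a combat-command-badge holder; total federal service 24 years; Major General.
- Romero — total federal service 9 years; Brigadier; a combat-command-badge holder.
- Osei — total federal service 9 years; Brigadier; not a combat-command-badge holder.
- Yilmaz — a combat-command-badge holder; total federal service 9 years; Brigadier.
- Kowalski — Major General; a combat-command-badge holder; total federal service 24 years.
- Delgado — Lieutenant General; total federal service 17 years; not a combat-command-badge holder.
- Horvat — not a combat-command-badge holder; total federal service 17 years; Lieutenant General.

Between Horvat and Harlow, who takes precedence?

Harlow

By grade: Delgado, Harlow and Horvat (Lieutenant General); then Kowalski, Ruiz and Whitfield (Major General); then Marino, Osei, Romero and Yilmaz (Brigadier).
Delgado, Harlow and Horvat all have total federal service 17 years, so the next rule applies.
Among Delgado, Harlow and Horvat, alphabetically by surname: Delgado before Harlow before Horvat.
Kowalski, Ruiz and Whitfield all have total federal service 24 years, so the next rule applies.
Among Kowalski, Ruiz and Whitfield, alphabetically by surname: Kowalski before Ruiz before Whitfield.
Marino, Osei, Romero and Yilmaz all have total federal service 9 years, so the next rule applies.
Among Marino, Osei, Romero and Yilmaz, alphabetically by surname: Marino before Osei before Romero before Yilmaz.
So Harlow takes precedence.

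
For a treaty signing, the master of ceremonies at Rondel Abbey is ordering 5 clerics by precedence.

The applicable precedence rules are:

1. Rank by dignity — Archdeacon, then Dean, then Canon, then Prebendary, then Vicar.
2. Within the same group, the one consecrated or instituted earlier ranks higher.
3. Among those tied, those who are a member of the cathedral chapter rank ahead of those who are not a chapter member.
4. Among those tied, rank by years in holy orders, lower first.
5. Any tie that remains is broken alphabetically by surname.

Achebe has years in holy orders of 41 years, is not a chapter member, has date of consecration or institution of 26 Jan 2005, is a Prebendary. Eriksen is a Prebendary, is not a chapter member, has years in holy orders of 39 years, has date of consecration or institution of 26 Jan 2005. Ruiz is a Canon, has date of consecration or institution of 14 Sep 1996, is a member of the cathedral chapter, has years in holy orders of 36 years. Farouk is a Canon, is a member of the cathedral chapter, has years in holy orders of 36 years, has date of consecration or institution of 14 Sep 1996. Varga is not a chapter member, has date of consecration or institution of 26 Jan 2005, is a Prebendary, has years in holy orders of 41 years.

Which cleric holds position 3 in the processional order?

By dignity: Farouk and Ruiz (Canon); then Eriksen, Achebe and Varga (Prebendary).
Farouk and Ruiz both have date of consecration or institution 14 Sep 1996, so the next rule applies.
Farouk and Ruiz are each a member of the cathedral chapter, so the next rule applies.
Farouk and Ruiz both have years in holy orders 36 years, so the next rule applies.
Among Farouk and Ruiz, alphabetically by surname: Farouk before Ruiz.
Eriksen, Achebe and Varga all have date of consecration or institution 26 Jan 2005, so the next rule applies.
Eriksen, Achebe and Varga are each not a chapter member, so the next rule applies.
Among Eriksen, Achebe and Varga, by years in holy orders (lower first): Eriksen (39 years) before Achebe and Varga (41 years).
Among Achebe and Varga, alphabetically by surname: Achebe before Varga.
Order: Farouk, Ruiz, Eriksen, Achebe, Varga.

Eriksen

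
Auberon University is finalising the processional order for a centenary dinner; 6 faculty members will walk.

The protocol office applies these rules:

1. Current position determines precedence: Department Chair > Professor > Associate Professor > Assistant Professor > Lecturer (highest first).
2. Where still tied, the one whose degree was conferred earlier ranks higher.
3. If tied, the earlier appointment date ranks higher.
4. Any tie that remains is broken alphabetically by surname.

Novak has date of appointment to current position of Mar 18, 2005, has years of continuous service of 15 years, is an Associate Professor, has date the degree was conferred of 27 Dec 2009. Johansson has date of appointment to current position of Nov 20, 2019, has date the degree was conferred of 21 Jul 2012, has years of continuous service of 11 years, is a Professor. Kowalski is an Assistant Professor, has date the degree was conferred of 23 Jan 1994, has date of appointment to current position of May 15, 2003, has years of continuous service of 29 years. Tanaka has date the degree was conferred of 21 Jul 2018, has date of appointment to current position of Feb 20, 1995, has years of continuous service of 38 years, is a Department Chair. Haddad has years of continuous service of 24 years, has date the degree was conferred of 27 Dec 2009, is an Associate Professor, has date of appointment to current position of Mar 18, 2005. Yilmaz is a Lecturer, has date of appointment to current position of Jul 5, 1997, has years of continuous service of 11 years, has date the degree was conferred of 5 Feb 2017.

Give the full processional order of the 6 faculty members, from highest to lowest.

By current position: Tanaka (Department Chair); then Johansson (Professor); then Haddad and Novak (Associate Professor); then Kowalski (Assistant Professor); then Yilmaz (Lecturer).
Haddad and Novak both have date the degree was conferred 27 Dec 2009, so the next rule applies.
Haddad and Novak both have date of appointment to current position Mar 18, 2005, so the next rule applies.
Among Haddad and Novak, alphabetically by surname: Haddad before Novak.
Full order: Tanaka, Johansson, Haddad, Novak, Kowalski, Yilmaz.

Tanaka, Johansson, Haddad, Novak, Kowalski, Yilmaz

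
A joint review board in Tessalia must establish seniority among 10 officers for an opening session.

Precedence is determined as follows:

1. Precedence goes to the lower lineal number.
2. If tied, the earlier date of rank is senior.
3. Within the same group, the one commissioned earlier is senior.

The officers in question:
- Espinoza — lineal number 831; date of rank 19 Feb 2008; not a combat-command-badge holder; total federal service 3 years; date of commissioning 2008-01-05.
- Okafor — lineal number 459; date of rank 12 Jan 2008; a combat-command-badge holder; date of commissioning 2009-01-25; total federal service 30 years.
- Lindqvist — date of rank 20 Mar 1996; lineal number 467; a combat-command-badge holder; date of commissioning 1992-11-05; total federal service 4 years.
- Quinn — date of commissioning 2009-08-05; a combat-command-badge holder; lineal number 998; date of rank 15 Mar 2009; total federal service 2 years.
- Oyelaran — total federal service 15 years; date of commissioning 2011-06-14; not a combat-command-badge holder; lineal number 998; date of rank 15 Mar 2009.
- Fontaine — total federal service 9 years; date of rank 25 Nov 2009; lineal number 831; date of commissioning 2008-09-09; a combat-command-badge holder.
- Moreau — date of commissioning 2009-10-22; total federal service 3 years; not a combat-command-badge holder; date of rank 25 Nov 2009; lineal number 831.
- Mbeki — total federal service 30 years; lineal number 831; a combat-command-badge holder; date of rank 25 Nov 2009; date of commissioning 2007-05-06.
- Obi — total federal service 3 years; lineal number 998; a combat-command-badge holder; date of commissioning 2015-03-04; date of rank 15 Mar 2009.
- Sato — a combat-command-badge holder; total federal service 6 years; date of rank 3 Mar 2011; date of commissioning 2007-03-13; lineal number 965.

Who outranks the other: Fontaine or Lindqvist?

Lindqvist

By lineal number (lower first): Okafor (459); then Lindqvist (467); then Espinoza, Mbeki, Fontaine and Moreau (each 831); then Sato (965); then Quinn, Oyelaran and Obi (each 998).
Among Espinoza, Mbeki, Fontaine and Moreau, by date of rank (earlier first): Espinoza (19 Feb 2008) before Mbeki, Fontaine and Moreau (25 Nov 2009).
Among Mbeki, Fontaine and Moreau, by date of commissioning (earlier first): Mbeki (2007-05-06) before Fontaine (2008-09-09) before Moreau (2009-10-22).
Quinn, Oyelaran and Obi all have date of rank 15 Mar 2009, so the next rule applies.
Among Quinn, Oyelaran and Obi, by date of commissioning (earlier first): Quinn (2009-08-05) before Oyelaran (2011-06-14) before Obi (2015-03-04).
So Lindqvist takes precedence.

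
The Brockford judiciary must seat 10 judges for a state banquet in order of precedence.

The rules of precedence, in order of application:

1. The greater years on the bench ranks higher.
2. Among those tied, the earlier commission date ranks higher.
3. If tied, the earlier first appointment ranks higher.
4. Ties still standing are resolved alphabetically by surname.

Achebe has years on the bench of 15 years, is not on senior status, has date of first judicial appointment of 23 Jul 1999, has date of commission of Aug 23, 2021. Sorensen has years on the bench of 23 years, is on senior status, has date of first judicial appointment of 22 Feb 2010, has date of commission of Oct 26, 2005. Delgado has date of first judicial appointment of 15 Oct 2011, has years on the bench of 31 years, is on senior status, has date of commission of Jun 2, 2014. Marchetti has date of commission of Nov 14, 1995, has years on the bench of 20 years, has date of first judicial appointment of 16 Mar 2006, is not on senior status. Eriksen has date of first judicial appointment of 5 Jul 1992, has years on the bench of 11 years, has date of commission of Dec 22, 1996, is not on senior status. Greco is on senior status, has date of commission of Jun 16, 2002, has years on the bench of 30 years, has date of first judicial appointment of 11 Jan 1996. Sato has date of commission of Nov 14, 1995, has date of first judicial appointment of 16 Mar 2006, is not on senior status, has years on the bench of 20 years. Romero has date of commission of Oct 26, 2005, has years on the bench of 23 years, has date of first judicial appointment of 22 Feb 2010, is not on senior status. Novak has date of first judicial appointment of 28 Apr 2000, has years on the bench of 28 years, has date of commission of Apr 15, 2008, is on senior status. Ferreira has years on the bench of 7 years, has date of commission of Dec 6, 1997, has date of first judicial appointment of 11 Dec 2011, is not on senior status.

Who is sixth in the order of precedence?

Marchetti

By years on the bench (higher first): Delgado (31 years); then Greco (30 years); then Novak (28 years); then Romero and Sorensen (both 23 years); then Marchetti and Sato (both 20 years); then Achebe (15 years); then Eriksen (11 years); then Ferreira (7 years).
Romero and Sorensen both have date of commission Oct 26, 2005, so the next rule applies.
Romero and Sorensen both have date of first judicial appointment 22 Feb 2010, so the next rule applies.
Among Romero and Sorensen, alphabetically by surname: Romero before Sorensen.
Marchetti and Sato both have date of commission Nov 14, 1995, so the next rule applies.
Marchetti and Sato both have date of first judicial appointment 16 Mar 2006, so the next rule applies.
Among Marchetti and Sato, alphabetically by surname: Marchetti before Sato.
Order: Delgado, Greco, Novak, Romero, Sorensen, Marchetti, Sato, Achebe, Eriksen, Ferreira.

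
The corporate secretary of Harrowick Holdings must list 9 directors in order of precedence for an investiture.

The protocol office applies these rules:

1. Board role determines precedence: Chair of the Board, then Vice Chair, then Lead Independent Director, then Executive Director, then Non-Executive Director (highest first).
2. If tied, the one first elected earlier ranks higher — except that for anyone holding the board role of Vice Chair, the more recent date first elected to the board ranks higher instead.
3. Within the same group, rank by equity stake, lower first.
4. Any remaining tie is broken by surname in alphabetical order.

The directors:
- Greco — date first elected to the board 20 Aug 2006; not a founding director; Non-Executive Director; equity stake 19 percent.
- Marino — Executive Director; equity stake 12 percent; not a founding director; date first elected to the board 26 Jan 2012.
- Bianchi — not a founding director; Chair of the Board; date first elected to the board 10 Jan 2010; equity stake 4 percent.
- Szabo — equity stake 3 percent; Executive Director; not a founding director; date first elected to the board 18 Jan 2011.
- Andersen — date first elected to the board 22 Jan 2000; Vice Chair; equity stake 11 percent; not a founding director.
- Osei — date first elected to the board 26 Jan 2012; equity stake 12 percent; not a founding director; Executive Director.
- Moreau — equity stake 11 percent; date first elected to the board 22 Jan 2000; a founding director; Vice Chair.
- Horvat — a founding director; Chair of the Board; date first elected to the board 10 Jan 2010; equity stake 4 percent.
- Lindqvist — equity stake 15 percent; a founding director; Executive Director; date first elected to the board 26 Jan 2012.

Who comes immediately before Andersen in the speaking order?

By board role: Bianchi and Horvat (Chair of the Board); then Andersen and Moreau (Vice Chair); then Szabo, Marino, Osei and Lindqvist (Executive Director); then Greco (Non-Executive Director).
Bianchi and Horvat both have date first elected to the board 10 Jan 2010, so the next rule applies.
Bianchi and Horvat both have equity stake 4 percent, so the next rule applies.
Among Bianchi and Horvat, alphabetically by surname: Bianchi before Horvat.
Andersen and Moreau both have date first elected to the board 22 Jan 2000, so the next rule applies.
Andersen and Moreau both have equity stake 11 percent, so the next rule applies.
Among Andersen and Moreau, alphabetically by surname: Andersen before Moreau.
Among Szabo, Marino, Osei and Lindqvist, by date first elected to the board (earlier first): Szabo (18 Jan 2011) before Marino, Osei and Lindqvist (26 Jan 2012).
Among Marino, Osei and Lindqvist, by equity stake (lower first): Marino and Osei (12 percent) before Lindqvist (15 percent).
Among Marino and Osei, alphabetically by surname: Marino before Osei.
Order: Bianchi, Horvat, Andersen, Moreau, Szabo, Marino, Osei, Lindqvist, Greco.

Horvat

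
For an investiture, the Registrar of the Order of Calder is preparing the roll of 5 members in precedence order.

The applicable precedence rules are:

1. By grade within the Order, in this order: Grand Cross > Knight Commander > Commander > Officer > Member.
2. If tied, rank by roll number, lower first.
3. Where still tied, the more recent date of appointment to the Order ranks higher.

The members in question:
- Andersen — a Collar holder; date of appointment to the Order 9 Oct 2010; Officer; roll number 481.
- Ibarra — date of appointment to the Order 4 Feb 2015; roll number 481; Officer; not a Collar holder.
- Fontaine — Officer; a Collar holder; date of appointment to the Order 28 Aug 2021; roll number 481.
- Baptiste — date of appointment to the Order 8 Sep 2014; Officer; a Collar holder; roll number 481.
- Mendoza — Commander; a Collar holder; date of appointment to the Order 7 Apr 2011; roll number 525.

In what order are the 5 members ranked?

By grade within the Order: Mendoza (Commander); then Fontaine, Ibarra, Baptiste and Andersen (Officer).
Fontaine, Ibarra, Baptiste and Andersen all have roll number 481, so the next rule applies.
Among Fontaine, Ibarra, Baptiste and Andersen, by date of appointment to the Order (later first): Fontaine (28 Aug 2021) before Ibarra (4 Feb 2015) before Baptiste (8 Sep 2014) before Andersen (9 Oct 2010).
Full order: Mendoza, Fontaine, Ibarra, Baptiste, Andersen.

Mendoza, Fontaine, Ibarra, Baptiste, Andersen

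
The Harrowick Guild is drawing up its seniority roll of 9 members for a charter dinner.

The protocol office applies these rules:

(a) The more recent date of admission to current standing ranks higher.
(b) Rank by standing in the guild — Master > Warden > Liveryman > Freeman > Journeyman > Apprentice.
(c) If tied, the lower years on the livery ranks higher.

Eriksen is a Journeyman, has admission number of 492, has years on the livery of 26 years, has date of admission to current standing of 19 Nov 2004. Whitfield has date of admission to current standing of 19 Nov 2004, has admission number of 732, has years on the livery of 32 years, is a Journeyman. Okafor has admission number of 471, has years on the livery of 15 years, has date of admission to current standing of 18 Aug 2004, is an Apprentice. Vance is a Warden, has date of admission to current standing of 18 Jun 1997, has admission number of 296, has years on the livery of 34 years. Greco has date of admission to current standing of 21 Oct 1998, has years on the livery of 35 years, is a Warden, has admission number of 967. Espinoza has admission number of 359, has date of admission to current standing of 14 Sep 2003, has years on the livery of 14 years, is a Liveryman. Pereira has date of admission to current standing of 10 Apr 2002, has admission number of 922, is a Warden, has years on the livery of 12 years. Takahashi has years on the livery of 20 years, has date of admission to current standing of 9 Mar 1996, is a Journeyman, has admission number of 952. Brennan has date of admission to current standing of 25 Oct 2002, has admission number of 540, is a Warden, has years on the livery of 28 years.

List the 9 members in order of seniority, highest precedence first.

By date of admission to current standing (later first): Eriksen and Whitfield (both 19 Nov 2004); then Okafor (18 Aug 2004); then Espinoza (14 Sep 2003); then Brennan (25 Oct 2002); then Pereira (10 Apr 2002); then Greco (21 Oct 1998); then Vance (18 Jun 1997); then Takahashi (9 Mar 1996).
Eriksen and Whitfield are each Journeyman, so the next rule applies.
Among Eriksen and Whitfield, by years on the livery (lower first): Eriksen (26 years) before Whitfield (32 years).
Full order: Eriksen, Whitfield, Okafor, Espinoza, Brennan, Pereira, Greco, Vance, Takahashi.

Eriksen, Whitfield, Okafor, Espinoza, Brennan, Pereira, Greco, Vance, Takahashi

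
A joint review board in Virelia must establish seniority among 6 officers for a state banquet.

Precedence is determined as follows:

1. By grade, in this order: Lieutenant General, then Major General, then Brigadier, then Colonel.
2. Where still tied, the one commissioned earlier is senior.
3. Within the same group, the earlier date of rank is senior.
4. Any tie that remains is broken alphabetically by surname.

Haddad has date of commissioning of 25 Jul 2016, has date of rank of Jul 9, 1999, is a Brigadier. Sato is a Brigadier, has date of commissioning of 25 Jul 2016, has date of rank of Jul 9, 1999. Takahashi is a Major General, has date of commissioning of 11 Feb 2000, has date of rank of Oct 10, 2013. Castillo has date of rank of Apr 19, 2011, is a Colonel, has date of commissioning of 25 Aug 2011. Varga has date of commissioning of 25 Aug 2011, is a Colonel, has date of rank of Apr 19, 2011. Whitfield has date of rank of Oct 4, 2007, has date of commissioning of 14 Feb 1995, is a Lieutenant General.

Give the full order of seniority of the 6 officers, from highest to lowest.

By grade: Whitfield (Lieutenant General); then Takahashi (Major General); then Haddad and Sato (Brigadier); then Castillo and Varga (Colonel).
Haddad and Sato both have date of commissioning 25 Jul 2016, so the next rule applies.
Haddad and Sato both have date of rank Jul 9, 1999, so the next rule applies.
Among Haddad and Sato, alphabetically by surname: Haddad before Sato.
Castillo and Varga both have date of commissioning 25 Aug 2011, so the next rule applies.
Castillo and Varga both have date of rank Apr 19, 2011, so the next rule applies.
Among Castillo and Varga, alphabetically by surname: Castillo before Varga.
Full order: Whitfield, Takahashi, Haddad, Sato, Castillo, Varga.

Whitfield, Takahashi, Haddad, Sato, Castillo, Varga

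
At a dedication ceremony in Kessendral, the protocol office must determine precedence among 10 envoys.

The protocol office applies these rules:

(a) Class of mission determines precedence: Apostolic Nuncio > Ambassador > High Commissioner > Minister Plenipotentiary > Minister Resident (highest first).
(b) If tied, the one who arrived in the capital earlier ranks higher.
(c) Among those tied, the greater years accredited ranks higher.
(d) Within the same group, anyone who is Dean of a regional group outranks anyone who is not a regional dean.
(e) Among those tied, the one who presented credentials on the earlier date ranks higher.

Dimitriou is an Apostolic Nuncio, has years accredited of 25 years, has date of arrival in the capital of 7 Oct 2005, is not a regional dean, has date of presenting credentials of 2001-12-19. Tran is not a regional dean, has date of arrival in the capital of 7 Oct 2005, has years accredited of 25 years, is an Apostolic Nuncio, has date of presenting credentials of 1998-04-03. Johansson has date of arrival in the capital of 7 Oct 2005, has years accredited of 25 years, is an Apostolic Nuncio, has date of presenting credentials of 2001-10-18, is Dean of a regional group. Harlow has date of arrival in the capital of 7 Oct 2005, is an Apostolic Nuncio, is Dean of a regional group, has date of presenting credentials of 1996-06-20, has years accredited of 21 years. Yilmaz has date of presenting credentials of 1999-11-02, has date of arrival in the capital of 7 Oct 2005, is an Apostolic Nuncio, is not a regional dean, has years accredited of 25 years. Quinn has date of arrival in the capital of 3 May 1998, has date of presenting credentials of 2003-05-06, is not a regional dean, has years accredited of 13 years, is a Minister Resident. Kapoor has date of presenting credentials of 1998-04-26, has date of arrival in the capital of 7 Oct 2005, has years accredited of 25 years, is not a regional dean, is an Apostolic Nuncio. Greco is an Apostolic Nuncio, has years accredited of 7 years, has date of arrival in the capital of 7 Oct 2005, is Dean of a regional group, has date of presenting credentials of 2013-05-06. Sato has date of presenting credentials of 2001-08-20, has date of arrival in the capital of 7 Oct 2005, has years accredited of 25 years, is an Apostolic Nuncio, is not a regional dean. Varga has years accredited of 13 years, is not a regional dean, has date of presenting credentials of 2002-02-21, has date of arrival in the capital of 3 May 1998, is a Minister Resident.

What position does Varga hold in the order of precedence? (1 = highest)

9

By class of mission: Johansson, Tran, Kapoor, Yilmaz, Sato, Dimitriou, Harlow and Greco (Apostolic Nuncio); then Varga and Quinn (Minister Resident).
Johansson, Tran, Kapoor, Yilmaz, Sato, Dimitriou, Harlow and Greco all have date of arrival in the capital 7 Oct 2005, so the next rule applies.
Among Johansson, Tran, Kapoor, Yilmaz, Sato, Dimitriou, Harlow and Greco, by years accredited (higher first): Johansson, Tran, Kapoor, Yilmaz, Sato and Dimitriou (25 years) before Harlow (21 years) before Greco (7 years).
Among Johansson, Tran, Kapoor, Yilmaz, Sato and Dimitriou, Dean of a regional group before not a regional dean: Johansson (Dean of a regional group) before Tran, Kapoor, Yilmaz, Sato and Dimitriou (not a regional dean).
Among Tran, Kapoor, Yilmaz, Sato and Dimitriou, by date of presenting credentials (earlier first): Tran (1998-04-03) before Kapoor (1998-04-26) before Yilmaz (1999-11-02) before Sato (2001-08-20) before Dimitriou (2001-12-19).
Varga and Quinn both have date of arrival in the capital 3 May 1998, so the next rule applies.
Varga and Quinn both have years accredited 13 years, so the next rule applies.
Varga and Quinn are each not a regional dean, so the next rule applies.
Among Varga and Quinn, by date of presenting credentials (earlier first): Varga (2002-02-21) before Quinn (2003-05-06).
Order: Johansson, Tran, Kapoor, Yilmaz, Sato, Dimitriou, Harlow, Greco, Varga, Quinn. So position 9.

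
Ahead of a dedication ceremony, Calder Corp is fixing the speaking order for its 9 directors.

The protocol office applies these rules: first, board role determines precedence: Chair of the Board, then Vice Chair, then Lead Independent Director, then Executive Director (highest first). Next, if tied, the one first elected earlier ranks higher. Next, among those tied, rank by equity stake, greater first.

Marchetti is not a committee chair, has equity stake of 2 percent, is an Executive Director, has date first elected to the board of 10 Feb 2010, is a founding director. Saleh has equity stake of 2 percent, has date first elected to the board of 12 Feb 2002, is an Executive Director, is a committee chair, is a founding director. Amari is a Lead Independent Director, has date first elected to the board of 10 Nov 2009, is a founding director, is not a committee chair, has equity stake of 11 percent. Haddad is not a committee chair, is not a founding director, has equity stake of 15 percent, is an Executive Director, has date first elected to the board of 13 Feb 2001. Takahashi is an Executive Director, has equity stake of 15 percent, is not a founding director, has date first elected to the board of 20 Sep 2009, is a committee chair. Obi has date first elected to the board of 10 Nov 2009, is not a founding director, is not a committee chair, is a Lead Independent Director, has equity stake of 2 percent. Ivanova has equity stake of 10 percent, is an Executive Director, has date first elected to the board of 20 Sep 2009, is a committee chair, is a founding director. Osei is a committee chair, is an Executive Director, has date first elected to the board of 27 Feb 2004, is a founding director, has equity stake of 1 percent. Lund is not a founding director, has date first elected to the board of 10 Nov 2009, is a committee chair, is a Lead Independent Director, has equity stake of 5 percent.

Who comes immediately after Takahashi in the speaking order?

Ivanova

By board role: Amari, Lund and Obi (Lead Independent Director); then Haddad, Saleh, Osei, Takahashi, Ivanova and Marchetti (Executive Director).
Amari, Lund and Obi all have date first elected to the board 10 Nov 2009, so the next rule applies.
Among Amari, Lund and Obi, by equity stake (higher first): Amari (11 percent) before Lund (5 percent) before Obi (2 percent).
Among Haddad, Saleh, Osei, Takahashi, Ivanova and Marchetti, by date first elected to the board (earlier first): Haddad (13 Feb 2001) before Saleh (12 Feb 2002) before Osei (27 Feb 2004) before Takahashi and Ivanova (20 Sep 2009) before Marchetti (10 Feb 2010).
Among Takahashi and Ivanova, by equity stake (higher first): Takahashi (15 percent) before Ivanova (10 percent).
Order: Amari, Lund, Obi, Haddad, Saleh, Osei, Takahashi, Ivanova, Marchetti.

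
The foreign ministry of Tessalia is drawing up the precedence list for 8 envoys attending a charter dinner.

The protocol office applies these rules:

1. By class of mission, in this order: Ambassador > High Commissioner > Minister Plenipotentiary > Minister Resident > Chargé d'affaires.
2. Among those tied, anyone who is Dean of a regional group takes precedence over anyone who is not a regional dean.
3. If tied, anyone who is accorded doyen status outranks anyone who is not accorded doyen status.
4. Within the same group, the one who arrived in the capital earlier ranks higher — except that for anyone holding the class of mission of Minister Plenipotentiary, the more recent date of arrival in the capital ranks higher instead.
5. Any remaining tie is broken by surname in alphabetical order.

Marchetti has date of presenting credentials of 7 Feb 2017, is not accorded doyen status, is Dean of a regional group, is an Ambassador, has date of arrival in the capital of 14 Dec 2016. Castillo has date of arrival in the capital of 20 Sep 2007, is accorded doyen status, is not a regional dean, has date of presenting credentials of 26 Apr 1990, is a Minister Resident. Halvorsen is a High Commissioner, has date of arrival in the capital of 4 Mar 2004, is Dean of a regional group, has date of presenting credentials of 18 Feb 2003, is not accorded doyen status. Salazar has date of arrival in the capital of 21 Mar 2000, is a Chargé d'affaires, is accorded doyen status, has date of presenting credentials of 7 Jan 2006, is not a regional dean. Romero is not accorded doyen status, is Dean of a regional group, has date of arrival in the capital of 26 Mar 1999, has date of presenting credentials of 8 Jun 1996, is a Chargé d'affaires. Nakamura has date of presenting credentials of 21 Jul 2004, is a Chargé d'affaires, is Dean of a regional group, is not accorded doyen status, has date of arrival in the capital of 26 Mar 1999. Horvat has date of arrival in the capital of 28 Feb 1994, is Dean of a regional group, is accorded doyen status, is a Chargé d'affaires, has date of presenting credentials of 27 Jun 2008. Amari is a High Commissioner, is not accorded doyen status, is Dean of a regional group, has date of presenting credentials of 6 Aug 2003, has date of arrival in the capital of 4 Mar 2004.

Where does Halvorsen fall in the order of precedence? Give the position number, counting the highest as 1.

3

By class of mission: Marchetti (Ambassador); then Amari and Halvorsen (High Commissioner); then Castillo (Minister Resident); then Horvat, Nakamura, Romero and Salazar (Chargé d'affaires).
Amari and Halvorsen are each Dean of a regional group, so the next rule applies.
Amari and Halvorsen are each not accorded doyen status, so the next rule applies.
Amari and Halvorsen both have date of arrival in the capital 4 Mar 2004, so the next rule applies.
Among Amari and Halvorsen, alphabetically by surname: Amari before Halvorsen.
Among Horvat, Nakamura, Romero and Salazar, Dean of a regional group before not a regional dean: Horvat, Nakamura and Romero (Dean of a regional group) before Salazar (not a regional dean).
Among Horvat, Nakamura and Romero, accorded doyen status before not accorded doyen status: Horvat (accorded doyen status) before Nakamura and Romero (not accorded doyen status).
Nakamura and Romero both have date of arrival in the capital 26 Mar 1999, so the next rule applies.
Among Nakamura and Romero, alphabetically by surname: Nakamura before Romero.
Order: Marchetti, Amari, Halvorsen, Castillo, Horvat, Nakamura, Romero, Salazar. So position 3.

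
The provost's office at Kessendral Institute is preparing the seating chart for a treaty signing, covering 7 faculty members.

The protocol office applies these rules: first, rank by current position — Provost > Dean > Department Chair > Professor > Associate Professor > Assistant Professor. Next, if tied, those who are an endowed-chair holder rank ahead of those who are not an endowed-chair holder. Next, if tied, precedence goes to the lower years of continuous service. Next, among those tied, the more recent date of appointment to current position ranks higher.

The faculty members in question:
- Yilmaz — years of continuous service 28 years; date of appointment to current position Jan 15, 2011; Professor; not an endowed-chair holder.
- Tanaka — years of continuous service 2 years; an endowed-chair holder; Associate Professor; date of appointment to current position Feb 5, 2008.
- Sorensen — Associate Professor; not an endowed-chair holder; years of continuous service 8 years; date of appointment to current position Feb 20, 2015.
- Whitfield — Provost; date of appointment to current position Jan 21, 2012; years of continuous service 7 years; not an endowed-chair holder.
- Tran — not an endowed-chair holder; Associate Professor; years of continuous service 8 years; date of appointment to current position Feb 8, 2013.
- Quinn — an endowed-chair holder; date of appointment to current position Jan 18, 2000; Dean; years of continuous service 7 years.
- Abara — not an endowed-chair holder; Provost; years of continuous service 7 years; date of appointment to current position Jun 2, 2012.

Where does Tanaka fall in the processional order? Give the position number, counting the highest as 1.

By current position: Abara and Whitfield (Provost); then Quinn (Dean); then Yilmaz (Professor); then Tanaka, Sorensen and Tran (Associate Professor).
Abara and Whitfield are each not an endowed-chair holder, so the next rule applies.
Abara and Whitfield both have years of continuous service 7 years, so the next rule applies.
Among Abara and Whitfield, by date of appointment to current position (later first): Abara (Jun 2, 2012) before Whitfield (Jan 21, 2012).
Among Tanaka, Sorensen and Tran, an endowed-chair holder before not an endowed-chair holder: Tanaka (an endowed-chair holder) before Sorensen and Tran (not an endowed-chair holder).
Sorensen and Tran both have years of continuous service 8 years, so the next rule applies.
Among Sorensen and Tran, by date of appointment to current position (later first): Sorensen (Feb 20, 2015) before Tran (Feb 8, 2013).
Order: Abara, Whitfield, Quinn, Yilmaz, Tanaka, Sorensen, Tran. So position 5.

5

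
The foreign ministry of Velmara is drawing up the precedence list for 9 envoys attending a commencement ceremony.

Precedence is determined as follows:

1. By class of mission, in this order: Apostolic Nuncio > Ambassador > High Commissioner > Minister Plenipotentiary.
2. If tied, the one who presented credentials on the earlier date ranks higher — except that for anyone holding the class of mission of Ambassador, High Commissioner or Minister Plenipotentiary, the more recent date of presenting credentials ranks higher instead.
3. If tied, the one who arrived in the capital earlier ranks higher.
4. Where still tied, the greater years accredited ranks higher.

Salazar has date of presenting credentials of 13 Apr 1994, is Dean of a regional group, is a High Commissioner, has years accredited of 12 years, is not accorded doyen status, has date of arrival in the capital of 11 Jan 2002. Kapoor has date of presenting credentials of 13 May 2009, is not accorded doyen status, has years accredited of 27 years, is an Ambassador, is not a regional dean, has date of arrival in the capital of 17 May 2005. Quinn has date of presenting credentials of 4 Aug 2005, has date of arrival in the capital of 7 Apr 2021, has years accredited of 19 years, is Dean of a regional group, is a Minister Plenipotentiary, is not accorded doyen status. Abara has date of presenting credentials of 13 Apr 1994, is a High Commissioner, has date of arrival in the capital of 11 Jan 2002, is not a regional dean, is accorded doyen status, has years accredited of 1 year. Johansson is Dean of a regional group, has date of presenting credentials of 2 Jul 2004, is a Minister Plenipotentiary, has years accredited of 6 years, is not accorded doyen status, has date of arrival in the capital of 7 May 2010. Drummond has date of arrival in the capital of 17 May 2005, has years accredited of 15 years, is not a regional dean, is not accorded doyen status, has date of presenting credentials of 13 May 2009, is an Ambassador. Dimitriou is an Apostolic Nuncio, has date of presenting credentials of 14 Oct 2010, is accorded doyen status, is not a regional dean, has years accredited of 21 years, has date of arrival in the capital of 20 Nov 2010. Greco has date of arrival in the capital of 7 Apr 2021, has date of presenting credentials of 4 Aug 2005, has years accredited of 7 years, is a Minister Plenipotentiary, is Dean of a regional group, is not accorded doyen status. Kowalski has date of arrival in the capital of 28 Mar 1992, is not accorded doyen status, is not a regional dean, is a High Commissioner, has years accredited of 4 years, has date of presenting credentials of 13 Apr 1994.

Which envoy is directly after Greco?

By class of mission: Dimitriou (Apostolic Nuncio); then Kapoor and Drummond (Ambassador); then Kowalski, Salazar and Abara (High Commissioner); then Quinn, Greco and Johansson (Minister Plenipotentiary).
Kapoor and Drummond both have date of presenting credentials 13 May 2009, so the next rule applies.
Kapoor and Drummond both have date of arrival in the capital 17 May 2005, so the next rule applies.
Among Kapoor and Drummond, by years accredited (higher first): Kapoor (27 years) before Drummond (15 years).
Kowalski, Salazar and Abara all have date of presenting credentials 13 Apr 1994, so the next rule applies.
Among Kowalski, Salazar and Abara, by date of arrival in the capital (earlier first): Kowalski (28 Mar 1992) before Salazar and Abara (11 Jan 2002).
Among Salazar and Abara, by years accredited (higher first): Salazar (12 years) before Abara (1 year).
Among Quinn, Greco and Johansson, by date of presenting credentials (later first) (reversed rule for this group): Quinn and Greco (4 Aug 2005) before Johansson (2 Jul 2004).
Quinn and Greco both have date of arrival in the capital 7 Apr 2021, so the next rule applies.
Among Quinn and Greco, by years accredited (higher first): Quinn (19 years) before Greco (7 years).
Order: Dimitriou, Kapoor, Drummond, Kowalski, Salazar, Abara, Quinn, Greco, Johansson.

Johansson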